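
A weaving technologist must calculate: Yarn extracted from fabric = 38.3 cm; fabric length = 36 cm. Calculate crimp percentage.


Formula: Crimp% = ((L_yarn - L_fabric) / L_fabric) * 100
Step 1: Extension = 38.3 - 36 = 2.3 cm
Step 2: Crimp% = (2.3 / 36) * 100
Step 3: Crimp% = 0.063889 * 100 = 6.3889% ≈ 6.4%

6.4%


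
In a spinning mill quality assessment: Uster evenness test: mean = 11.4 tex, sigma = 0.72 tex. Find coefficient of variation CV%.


Formula: CV% = (standard deviation / mean) * 100
Step 1: Ratio = 0.72 / 11.4 = 0.063158
Step 2: CV% = 0.063158 * 100 = 6.3158% ≈ 6.3%

6.3%


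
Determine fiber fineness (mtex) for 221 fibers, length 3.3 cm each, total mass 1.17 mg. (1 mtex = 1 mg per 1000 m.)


Formula: fineness (mtex) = mass (mg) / total length (km) = (mass_mg / total_length_m) * 1000
Step 1: Convert fiber length: 3.3 cm = 0.033 m
Step 2: Total fiber length = 221 * 0.033 = 7.293 m
Step 3: Linear density = 1.17 mg / 7.293 m = 0.1604 mg/m
Step 4: fineness = 0.1604 * 1000 = 160.4 mtex

160.4 mtex


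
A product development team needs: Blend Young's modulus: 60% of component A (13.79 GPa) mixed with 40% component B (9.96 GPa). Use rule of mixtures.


Formula: Blend property = (fraction_A * property_A) + (fraction_B * property_B)
Step 1: Contribution A = 60/100 * 13.79 GPa = 8.274 GPa
Step 2: Contribution B = 40/100 * 9.96 GPa = 3.984 GPa
Step 3: Blend Young's modulus = 8.274 + 3.984 = 12.258 GPa

12.258 GPa


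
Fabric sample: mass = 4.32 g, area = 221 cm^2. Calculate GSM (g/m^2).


Formula: GSM = mass_g / area_m2
Step 1: Convert area: 221 cm^2 = 221 / 10000 = 0.0221 m^2
Step 2: GSM = 4.32 g / 0.0221 m^2 = 195.5 g/m^2

195.5 g/m^2


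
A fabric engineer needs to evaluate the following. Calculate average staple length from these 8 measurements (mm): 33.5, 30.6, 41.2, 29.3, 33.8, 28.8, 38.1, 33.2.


Formula: Mean = sum of lengths / count
Sum = 33.5 + 30.6 + 41.2 + 29.3 + 33.8 + 28.8 + 38.1 + 33.2
Sum = 268.5 mm
Mean = 268.5 / 8 = 33.56 mm

33.56 mm


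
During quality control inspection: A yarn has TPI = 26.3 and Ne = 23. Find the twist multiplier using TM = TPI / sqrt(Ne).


Formula: TM = TPI / sqrt(Ne)
Step 1: sqrt(Ne) = sqrt(23) = 4.7958
Step 2: TM = 26.3 / 4.7958 = 5.48

5.48 TM


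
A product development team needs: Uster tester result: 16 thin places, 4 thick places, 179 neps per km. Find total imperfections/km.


Formula: Total = thin places + thick places + neps
Total = 16 + 4 + 179
Total = 199 imperfections/km

199 imperfections/km


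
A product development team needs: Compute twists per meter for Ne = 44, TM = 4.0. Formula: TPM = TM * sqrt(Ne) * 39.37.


Formula: TPM = TM * sqrt(Ne) * 39.37
Step 1: sqrt(Ne) = sqrt(44) = 6.6332
Step 2: TM * sqrt(Ne) = 4.0 * 6.6332 = 26.5328
Step 3: TPM = 26.5328 * 39.37 = 1045 twists/m

1045 twists/m


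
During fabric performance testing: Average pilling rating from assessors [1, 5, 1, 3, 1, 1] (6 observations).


Formula: Mean = sum / count
Sum = 1 + 5 + 1 + 3 + 1 + 1 = 12
Mean = 12 / 6 = 2.0

2.0


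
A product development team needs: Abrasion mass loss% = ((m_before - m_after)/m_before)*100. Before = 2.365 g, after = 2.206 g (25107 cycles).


Formula: Mass loss% = ((m_before - m_after) / m_before) * 100
Step 1: Mass loss = 2.365 - 2.206 = 0.159 g
Step 2: Ratio = 0.159 / 2.365 = 0.0672304
Step 3: Mass loss% = 0.0672304 * 100 = 6.72304% ≈ 6.72%

6.72%


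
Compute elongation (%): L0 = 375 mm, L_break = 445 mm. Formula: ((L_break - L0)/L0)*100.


Formula: Elongation (%) = ((L_break - L0) / L0) * 100
Step 1: Extension = 445 - 375 = 70 mm
Step 2: Elongation = (70 / 375) * 100
Step 3: Elongation = 0.186667 * 100 = 18.6667% ≈ 18.7%

18.7%


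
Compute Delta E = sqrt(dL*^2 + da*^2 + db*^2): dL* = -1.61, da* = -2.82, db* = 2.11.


Formula: Delta E = sqrt(dL*^2 + da*^2 + db*^2)
Step 1: dL*^2 = (-1.61)^2 = 2.5921
Step 2: da*^2 = (-2.82)^2 = 7.9524
Step 3: db*^2 = 2.11^2 = 4.4521
Step 4: Sum = 2.5921 + 7.9524 + 4.4521 = 14.9966
Step 5: Delta E = sqrt(14.9966) = 3.87

3.87 Delta E


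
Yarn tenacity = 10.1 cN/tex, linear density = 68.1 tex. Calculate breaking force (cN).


Formula: Breaking force = Tenacity * Linear density
F = 10.1 cN/tex * 68.1 tex
F = 687.81 cN

687.81 cN


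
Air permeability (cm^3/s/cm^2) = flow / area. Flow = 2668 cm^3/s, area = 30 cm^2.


Formula: Air Permeability = Airflow / Test Area
AP = 2668 cm^3/s / 30 cm^2
AP = 88.9 cm^3/s/cm^2

88.9 cm^3/s/cm^2


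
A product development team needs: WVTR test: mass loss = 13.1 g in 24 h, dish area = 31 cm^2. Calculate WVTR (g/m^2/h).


Formula: WVTR = mass_loss / (area * time)
Step 1: Convert area: 31 cm^2 = 0.0031 m^2
Step 2: WVTR = 13.1 g / (0.0031 m^2 * 24 h)
Step 3: WVTR = 13.1 / 0.0744 = 176.1 g/m^2/h

176.1 g/m^2/h


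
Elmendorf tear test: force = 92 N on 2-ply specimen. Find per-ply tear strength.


Formula: Per-ply strength = Total force / Number of plies
Per-ply = 92 N / 2
Per-ply = 46 N

46 N


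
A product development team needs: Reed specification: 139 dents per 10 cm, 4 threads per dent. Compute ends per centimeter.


Formula: EPC = (dents per 10 cm * ends per dent) / 10
Step 1: Total ends per 10 cm = 139 * 4 = 556
Step 2: EPC = 556 / 10 = 55.6 ends/cm

55.6 ends/cm


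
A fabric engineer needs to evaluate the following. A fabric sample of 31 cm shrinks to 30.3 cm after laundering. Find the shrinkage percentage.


Formula: Shrinkage% = ((L_before - L_after) / L_before) * 100
Step 1: Shrinkage = 31 - 30.3 = 0.7 cm
Step 2: Shrinkage% = (0.7 / 31) * 100
Step 3: Shrinkage% = 0.022581 * 100 = 2.2581% ≈ 2.3%

2.3%


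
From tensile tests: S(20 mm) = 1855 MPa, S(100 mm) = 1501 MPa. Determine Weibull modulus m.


Formula: m = ln(L1/L2) / ln(S2/S1)
Step 1: ln(L1/L2) = ln(20/100) = -1.60944
Step 2: S2/S1 = 1501/1855 = 0.80916
Step 3: ln(S2/S1) = ln(0.80916) = -0.21176
Step 4: m = -1.60944 / -0.21176 = 7.60

7.60 (Weibull m)


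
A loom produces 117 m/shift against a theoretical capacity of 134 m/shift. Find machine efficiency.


Formula: Efficiency% = (Actual output / Theoretical output) * 100
Efficiency% = (117 / 134) * 100
Efficiency% = 0.873134 * 100 = 87.3134% ≈ 87.3%

87.3%


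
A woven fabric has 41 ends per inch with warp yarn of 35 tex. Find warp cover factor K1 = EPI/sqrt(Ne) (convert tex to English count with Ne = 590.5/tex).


Formula: K1 = EPI / sqrt(Ne), with Ne = 590.5 / tex_warp
Step 1: Ne = 590.5 / 35 = 16.871
Step 2: sqrt(Ne) = sqrt(16.871) = 4.1074
Step 3: K1 = 41 / 4.1074 = 10.0

10.0


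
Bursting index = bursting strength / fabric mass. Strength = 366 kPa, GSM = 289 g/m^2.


Formula: Bursting Index = Bursting Strength / Fabric GSM
BI = 366 kPa / 289 g/m^2
BI = 1.266 kPa/(g/m^2)

1.266 kPa/(g/m^2)


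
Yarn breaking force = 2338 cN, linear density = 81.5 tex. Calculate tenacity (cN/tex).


Formula: Tenacity = Breaking force / Linear density
Tenacity = 2338 cN / 81.5 tex
Tenacity = 28.69 cN/tex

28.69 cN/tex


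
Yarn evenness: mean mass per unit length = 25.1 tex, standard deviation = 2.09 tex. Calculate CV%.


Formula: CV% = (standard deviation / mean) * 100
Step 1: Ratio = 2.09 / 25.1 = 0.083267
Step 2: CV% = 0.083267 * 100 = 8.3267% ≈ 8.3%

8.3%


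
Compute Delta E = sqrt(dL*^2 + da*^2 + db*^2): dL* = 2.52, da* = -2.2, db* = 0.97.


Formula: Delta E = sqrt(dL*^2 + da*^2 + db*^2)
Step 1: dL*^2 = 2.52^2 = 6.3504
Step 2: da*^2 = (-2.2)^2 = 4.84
Step 3: db*^2 = 0.97^2 = 0.9409
Step 4: Sum = 6.3504 + 4.84 + 0.9409 = 12.1313
Step 5: Delta E = sqrt(12.1313) = 3.48

3.48 Delta E


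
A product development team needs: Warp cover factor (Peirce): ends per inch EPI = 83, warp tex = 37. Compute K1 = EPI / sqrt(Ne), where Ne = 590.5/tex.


Formula: K1 = EPI / sqrt(Ne), with Ne = 590.5 / tex_warp
Step 1: Ne = 590.5 / 37 = 15.959
Step 2: sqrt(Ne) = sqrt(15.959) = 3.9949
Step 3: K1 = 83 / 3.9949 = 20.8

20.8


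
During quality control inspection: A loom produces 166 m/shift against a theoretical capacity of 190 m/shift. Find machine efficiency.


Formula: Efficiency% = (Actual output / Theoretical output) * 100
Efficiency% = (166 / 190) * 100
Efficiency% = 0.873684 * 100 = 87.3684% ≈ 87.4%

87.4%


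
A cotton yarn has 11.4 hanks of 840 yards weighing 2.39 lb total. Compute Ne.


Formula: Ne = hanks / mass_lb
Substituting: Ne = 11.4 / 2.39
Ne = 4.8

4.8 Ne


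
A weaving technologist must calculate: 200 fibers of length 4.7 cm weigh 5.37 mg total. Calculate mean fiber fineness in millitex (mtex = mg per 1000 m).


Formula: fineness (mtex) = mass (mg) / total length (km) = (mass_mg / total_length_m) * 1000
Step 1: Convert fiber length: 4.7 cm = 0.047 m
Step 2: Total fiber length = 200 * 0.047 = 9.4 m
Step 3: Linear density = 5.37 mg / 9.4 m = 0.5713 mg/m
Step 4: fineness = 0.5713 * 1000 = 571.3 mtex

571.3 mtex


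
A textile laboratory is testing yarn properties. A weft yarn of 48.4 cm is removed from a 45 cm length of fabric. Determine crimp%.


Formula: Crimp% = ((L_yarn - L_fabric) / L_fabric) * 100
Step 1: Extension = 48.4 - 45 = 3.4 cm
Step 2: Crimp% = (3.4 / 45) * 100
Step 3: Crimp% = 0.075556 * 100 = 7.5556% ≈ 7.6%

7.6%


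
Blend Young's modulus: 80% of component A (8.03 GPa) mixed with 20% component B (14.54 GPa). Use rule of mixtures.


Formula: Blend property = (fraction_A * property_A) + (fraction_B * property_B)
Step 1: Contribution A = 80/100 * 8.03 GPa = 6.424 GPa
Step 2: Contribution B = 20/100 * 14.54 GPa = 2.908 GPa
Step 3: Blend Young's modulus = 6.424 + 2.908 = 9.332 GPa

9.332 GPa


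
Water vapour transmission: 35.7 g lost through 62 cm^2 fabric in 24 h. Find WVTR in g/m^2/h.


Formula: WVTR = mass_loss / (area * time)
Step 1: Convert area: 62 cm^2 = 0.0062 m^2
Step 2: WVTR = 35.7 g / (0.0062 m^2 * 24 h)
Step 3: WVTR = 35.7 / 0.1488 = 239.9 g/m^2/h

239.9 g/m^2/h


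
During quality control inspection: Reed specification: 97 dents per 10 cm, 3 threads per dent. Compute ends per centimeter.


Formula: EPC = (dents per 10 cm * ends per dent) / 10
Step 1: Total ends per 10 cm = 97 * 3 = 291
Step 2: EPC = 291 / 10 = 29.1 ends/cm

29.1 ends/cm


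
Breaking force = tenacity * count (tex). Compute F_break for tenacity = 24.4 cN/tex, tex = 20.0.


Formula: Breaking force = Tenacity * Linear density
F = 24.4 cN/tex * 20.0 tex
F = 488.00 cN

488.00 cN


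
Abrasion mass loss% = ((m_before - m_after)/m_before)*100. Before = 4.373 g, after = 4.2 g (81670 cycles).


Formula: Mass loss% = ((m_before - m_after) / m_before) * 100
Step 1: Mass loss = 4.373 - 4.2 = 0.173 g
Step 2: Ratio = 0.173 / 4.373 = 0.0395609
Step 3: Mass loss% = 0.0395609 * 100 = 3.95609% ≈ 3.96%

3.96%


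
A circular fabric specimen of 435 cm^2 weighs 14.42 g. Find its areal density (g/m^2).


Formula: GSM = mass_g / area_m2
Step 1: Convert area: 435 cm^2 = 435 / 10000 = 0.0435 m^2
Step 2: GSM = 14.42 g / 0.0435 m^2 = 331.5 g/m^2

331.5 g/m^2


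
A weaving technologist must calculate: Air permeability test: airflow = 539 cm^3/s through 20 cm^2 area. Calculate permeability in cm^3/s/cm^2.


Formula: Air Permeability = Airflow / Test Area
AP = 539 cm^3/s / 20 cm^2
AP = 27.0 cm^3/s/cm^2

27.0 cm^3/s/cm^2


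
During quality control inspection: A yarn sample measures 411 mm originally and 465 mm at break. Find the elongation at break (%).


Formula: Elongation (%) = ((L_break - L0) / L0) * 100
Step 1: Extension = 465 - 411 = 54 mm
Step 2: Elongation = (54 / 411) * 100
Step 3: Elongation = 0.131387 * 100 = 13.1387% ≈ 13.1%

13.1%


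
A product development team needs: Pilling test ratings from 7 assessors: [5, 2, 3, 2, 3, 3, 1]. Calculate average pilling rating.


Formula: Mean = sum / count
Sum = 5 + 2 + 3 + 2 + 3 + 3 + 1 = 19
Mean = 19 / 7 = 2.7

2.7


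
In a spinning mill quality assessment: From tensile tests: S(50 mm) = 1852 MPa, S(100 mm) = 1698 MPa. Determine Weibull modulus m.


Formula: m = ln(L1/L2) / ln(S2/S1)
Step 1: ln(L1/L2) = ln(50/100) = -0.69315
Step 2: S2/S1 = 1698/1852 = 0.91685
Step 3: ln(S2/S1) = ln(0.91685) = -0.08681
Step 4: m = -0.69315 / -0.08681 = 7.98

7.98 (Weibull m)


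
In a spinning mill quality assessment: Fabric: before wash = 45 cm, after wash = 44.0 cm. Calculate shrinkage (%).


Formula: Shrinkage% = ((L_before - L_after) / L_before) * 100
Step 1: Shrinkage = 45 - 44.0 = 1.0 cm
Step 2: Shrinkage% = (1.0 / 45) * 100
Step 3: Shrinkage% = 0.022222 * 100 = 2.2222% ≈ 2.2%

2.2%


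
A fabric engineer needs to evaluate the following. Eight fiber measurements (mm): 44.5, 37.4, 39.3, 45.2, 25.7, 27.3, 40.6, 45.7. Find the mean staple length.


Formula: Mean = sum of lengths / count
Sum = 44.5 + 37.4 + 39.3 + 45.2 + 25.7 + 27.3 + 40.6 + 45.7
Sum = 305.7 mm
Mean = 305.7 / 8 = 38.21 mm

38.21 mm


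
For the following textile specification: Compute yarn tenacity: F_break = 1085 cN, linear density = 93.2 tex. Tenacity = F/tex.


Formula: Tenacity = Breaking force / Linear density
Tenacity = 1085 cN / 93.2 tex
Tenacity = 11.64 cN/tex

11.64 cN/tex


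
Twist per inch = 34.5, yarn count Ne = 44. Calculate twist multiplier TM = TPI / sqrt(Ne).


Formula: TM = TPI / sqrt(Ne)
Step 1: sqrt(Ne) = sqrt(44) = 6.6332
Step 2: TM = 34.5 / 6.6332 = 5.20

5.20 TM


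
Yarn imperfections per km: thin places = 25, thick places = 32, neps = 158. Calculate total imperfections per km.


Formula: Total = thin places + thick places + neps
Total = 25 + 32 + 158
Total = 215 imperfections/km

215 imperfections/km


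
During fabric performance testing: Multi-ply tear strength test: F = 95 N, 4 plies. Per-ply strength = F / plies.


Formula: Per-ply strength = Total force / Number of plies
Per-ply = 95 N / 4
Per-ply = 23.75 N

23.75 N


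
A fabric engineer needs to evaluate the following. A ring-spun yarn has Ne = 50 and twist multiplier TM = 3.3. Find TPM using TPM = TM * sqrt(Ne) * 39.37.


Formula: TPM = TM * sqrt(Ne) * 39.37
Step 1: sqrt(Ne) = sqrt(50) = 7.0711
Step 2: TM * sqrt(Ne) = 3.3 * 7.0711 = 23.3346
Step 3: TPM = 23.3346 * 39.37 = 919 twists/m

919 twists/m


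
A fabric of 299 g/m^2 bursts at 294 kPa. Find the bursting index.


Formula: Bursting Index = Bursting Strength / Fabric GSM
BI = 294 kPa / 299 g/m^2
BI = 0.983 kPa/(g/m^2)

0.983 kPa/(g/m^2)


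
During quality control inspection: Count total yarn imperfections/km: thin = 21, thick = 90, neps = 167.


Formula: Total = thin places + thick places + neps
Total = 21 + 90 + 167
Total = 278 imperfections/km

278 imperfections/km


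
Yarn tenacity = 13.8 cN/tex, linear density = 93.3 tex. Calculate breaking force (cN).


Formula: Breaking force = Tenacity * Linear density
F = 13.8 cN/tex * 93.3 tex
F = 1287.54 cN

1287.54 cN


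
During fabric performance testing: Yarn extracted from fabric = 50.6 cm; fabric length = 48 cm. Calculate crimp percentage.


Formula: Crimp% = ((L_yarn - L_fabric) / L_fabric) * 100
Step 1: Extension = 50.6 - 48 = 2.6 cm
Step 2: Crimp% = (2.6 / 48) * 100
Step 3: Crimp% = 0.054167 * 100 = 5.4167% ≈ 5.4%

5.4%


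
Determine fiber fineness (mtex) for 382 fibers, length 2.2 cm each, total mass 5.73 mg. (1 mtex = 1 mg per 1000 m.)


Formula: fineness (mtex) = mass (mg) / total length (km) = (mass_mg / total_length_m) * 1000
Step 1: Convert fiber length: 2.2 cm = 0.022 m
Step 2: Total fiber length = 382 * 0.022 = 8.404 m
Step 3: Linear density = 5.73 mg / 8.404 m = 0.6818 mg/m
Step 4: fineness = 0.6818 * 1000 = 681.8 mtex

681.8 mtex


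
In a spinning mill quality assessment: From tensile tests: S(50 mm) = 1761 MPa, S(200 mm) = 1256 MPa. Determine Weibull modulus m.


Formula: m = ln(L1/L2) / ln(S2/S1)
Step 1: ln(L1/L2) = ln(50/200) = -1.38629
Step 2: S2/S1 = 1256/1761 = 0.71323
Step 3: ln(S2/S1) = ln(0.71323) = -0.33795
Step 4: m = -1.38629 / -0.33795 = 4.10

4.10 (Weibull m)


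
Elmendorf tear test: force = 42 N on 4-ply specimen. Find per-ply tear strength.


Formula: Per-ply strength = Total force / Number of plies
Per-ply = 42 N / 4
Per-ply = 10.5 N

10.5 N


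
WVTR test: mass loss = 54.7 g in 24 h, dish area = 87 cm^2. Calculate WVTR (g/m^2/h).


Formula: WVTR = mass_loss / (area * time)
Step 1: Convert area: 87 cm^2 = 0.0087 m^2
Step 2: WVTR = 54.7 g / (0.0087 m^2 * 24 h)
Step 3: WVTR = 54.7 / 0.2088 = 262.0 g/m^2/h

262.0 g/m^2/h


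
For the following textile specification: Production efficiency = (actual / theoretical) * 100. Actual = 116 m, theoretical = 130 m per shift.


Formula: Efficiency% = (Actual output / Theoretical output) * 100
Efficiency% = (116 / 130) * 100
Efficiency% = 0.892308 * 100 = 89.2308% ≈ 89.2%

89.2%


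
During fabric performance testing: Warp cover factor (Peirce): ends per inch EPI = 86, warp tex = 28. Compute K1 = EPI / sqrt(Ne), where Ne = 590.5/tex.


Formula: K1 = EPI / sqrt(Ne), with Ne = 590.5 / tex_warp
Step 1: Ne = 590.5 / 28 = 21.089
Step 2: sqrt(Ne) = sqrt(21.089) = 4.5923
Step 3: K1 = 86 / 4.5923 = 18.7

18.7


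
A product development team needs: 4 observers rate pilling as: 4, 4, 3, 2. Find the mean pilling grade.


Formula: Mean = sum / count
Sum = 4 + 4 + 3 + 2 = 13
Mean = 13 / 4 = 3.3

3.3


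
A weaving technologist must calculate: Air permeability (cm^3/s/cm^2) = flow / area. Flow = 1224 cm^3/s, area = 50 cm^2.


Formula: Air Permeability = Airflow / Test Area
AP = 1224 cm^3/s / 50 cm^2
AP = 24.5 cm^3/s/cm^2

24.5 cm^3/s/cm^2


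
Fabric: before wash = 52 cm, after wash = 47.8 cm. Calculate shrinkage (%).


Formula: Shrinkage% = ((L_before - L_after) / L_before) * 100
Step 1: Shrinkage = 52 - 47.8 = 4.2 cm
Step 2: Shrinkage% = (4.2 / 52) * 100
Step 3: Shrinkage% = 0.080769 * 100 = 8.0769% ≈ 8.1%

8.1%


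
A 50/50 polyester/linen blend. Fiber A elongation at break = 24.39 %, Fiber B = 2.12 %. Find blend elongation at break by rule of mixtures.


Formula: Blend property = (fraction_A * property_A) + (fraction_B * property_B)
Step 1: Contribution A = 50/100 * 24.39 % = 12.195 %
Step 2: Contribution B = 50/100 * 2.12 % = 1.06 %
Step 3: Blend elongation at break = 12.195 + 1.06 = 13.255 %

13.255 %


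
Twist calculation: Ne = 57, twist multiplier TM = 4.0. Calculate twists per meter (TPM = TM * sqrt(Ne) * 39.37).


Formula: TPM = TM * sqrt(Ne) * 39.37
Step 1: sqrt(Ne) = sqrt(57) = 7.5498
Step 2: TM * sqrt(Ne) = 4.0 * 7.5498 = 30.1992
Step 3: TPM = 30.1992 * 39.37 = 1189 twists/m

1189 twists/m


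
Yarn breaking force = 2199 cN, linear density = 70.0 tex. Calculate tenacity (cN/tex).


Formula: Tenacity = Breaking force / Linear density
Tenacity = 2199 cN / 70.0 tex
Tenacity = 31.41 cN/tex

31.41 cN/tex


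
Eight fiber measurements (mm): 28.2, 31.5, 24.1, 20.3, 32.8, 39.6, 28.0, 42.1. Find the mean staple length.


Formula: Mean = sum of lengths / count
Sum = 28.2 + 31.5 + 24.1 + 20.3 + 32.8 + 39.6 + 28.0 + 42.1
Sum = 246.6 mm
Mean = 246.6 / 8 = 30.83 mm

30.83 mm


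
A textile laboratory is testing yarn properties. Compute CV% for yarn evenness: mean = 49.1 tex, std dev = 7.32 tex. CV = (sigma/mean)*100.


Formula: CV% = (standard deviation / mean) * 100
Step 1: Ratio = 7.32 / 49.1 = 0.149084
Step 2: CV% = 0.149084 * 100 = 14.9084% ≈ 14.9%

14.9%


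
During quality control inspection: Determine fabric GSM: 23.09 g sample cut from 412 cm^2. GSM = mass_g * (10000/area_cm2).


Formula: GSM = mass_g / area_m2
Step 1: Convert area: 412 cm^2 = 412 / 10000 = 0.0412 m^2
Step 2: GSM = 23.09 g / 0.0412 m^2 = 560.4 g/m^2

560.4 g/m^2


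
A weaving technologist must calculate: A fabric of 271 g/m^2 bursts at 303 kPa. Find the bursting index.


Formula: Bursting Index = Bursting Strength / Fabric GSM
BI = 303 kPa / 271 g/m^2
BI = 1.118 kPa/(g/m^2)

1.118 kPa/(g/m^2)


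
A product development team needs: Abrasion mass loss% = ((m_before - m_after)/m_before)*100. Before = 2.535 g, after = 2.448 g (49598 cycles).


Formula: Mass loss% = ((m_before - m_after) / m_before) * 100
Step 1: Mass loss = 2.535 - 2.448 = 0.087 g
Step 2: Ratio = 0.087 / 2.535 = 0.0343195
Step 3: Mass loss% = 0.0343195 * 100 = 3.43195% ≈ 3.43%

3.43%


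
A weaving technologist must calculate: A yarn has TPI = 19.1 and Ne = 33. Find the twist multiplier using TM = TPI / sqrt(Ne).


Formula: TM = TPI / sqrt(Ne)
Step 1: sqrt(Ne) = sqrt(33) = 5.7446
Step 2: TM = 19.1 / 5.7446 = 3.32

3.32 TM


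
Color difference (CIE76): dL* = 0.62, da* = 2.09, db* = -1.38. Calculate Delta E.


Formula: Delta E = sqrt(dL*^2 + da*^2 + db*^2)
Step 1: dL*^2 = 0.62^2 = 0.3844
Step 2: da*^2 = 2.09^2 = 4.3681
Step 3: db*^2 = (-1.38)^2 = 1.9044
Step 4: Sum = 0.3844 + 4.3681 + 1.9044 = 6.6569
Step 5: Delta E = sqrt(6.6569) = 2.58

2.58 Delta E


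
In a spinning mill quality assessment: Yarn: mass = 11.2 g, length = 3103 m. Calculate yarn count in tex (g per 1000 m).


Formula: Tex = (mass_g / length_m) * 1000
Substituting: Tex = (11.2 / 3103) * 1000
Intermediate: 11.2 / 3103 = 0.00360941 g/m
Tex = 0.00360941 * 1000 = 3.61 tex

3.61 tex


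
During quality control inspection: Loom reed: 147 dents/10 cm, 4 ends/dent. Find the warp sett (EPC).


Formula: EPC = (dents per 10 cm * ends per dent) / 10
Step 1: Total ends per 10 cm = 147 * 4 = 588
Step 2: EPC = 588 / 10 = 58.8 ends/cm

58.8 ends/cm


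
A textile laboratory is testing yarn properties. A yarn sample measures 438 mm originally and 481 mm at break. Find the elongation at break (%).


Formula: Elongation (%) = ((L_break - L0) / L0) * 100
Step 1: Extension = 481 - 438 = 43 mm
Step 2: Elongation = (43 / 438) * 100
Step 3: Elongation = 0.098174 * 100 = 9.8174% ≈ 9.8%

9.8%


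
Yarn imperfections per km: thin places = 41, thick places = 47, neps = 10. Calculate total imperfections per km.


Formula: Total = thin places + thick places + neps
Total = 41 + 47 + 10
Total = 98 imperfections/km

98 imperfections/km


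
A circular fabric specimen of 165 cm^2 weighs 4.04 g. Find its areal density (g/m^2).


Formula: GSM = mass_g / area_m2
Step 1: Convert area: 165 cm^2 = 165 / 10000 = 0.0165 m^2
Step 2: GSM = 4.04 g / 0.0165 m^2 = 244.8 g/m^2

244.8 g/m^2


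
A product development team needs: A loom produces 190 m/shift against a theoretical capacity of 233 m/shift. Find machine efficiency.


Formula: Efficiency% = (Actual output / Theoretical output) * 100
Efficiency% = (190 / 233) * 100
Efficiency% = 0.815451 * 100 = 81.5451% ≈ 81.5%

81.5%


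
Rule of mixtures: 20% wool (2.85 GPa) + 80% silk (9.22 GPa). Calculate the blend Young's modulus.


Formula: Blend property = (fraction_A * property_A) + (fraction_B * property_B)
Step 1: Contribution A = 20/100 * 2.85 GPa = 0.57 GPa
Step 2: Contribution B = 80/100 * 9.22 GPa = 7.376 GPa
Step 3: Blend Young's modulus = 0.57 + 7.376 = 7.946 GPa

7.946 GPa


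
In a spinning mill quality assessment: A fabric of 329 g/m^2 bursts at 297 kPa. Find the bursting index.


Formula: Bursting Index = Bursting Strength / Fabric GSM
BI = 297 kPa / 329 g/m^2
BI = 0.903 kPa/(g/m^2)

0.903 kPa/(g/m^2)


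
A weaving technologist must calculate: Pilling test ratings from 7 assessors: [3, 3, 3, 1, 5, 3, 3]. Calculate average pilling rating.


Formula: Mean = sum / count
Sum = 3 + 3 + 3 + 1 + 5 + 3 + 3 = 21
Mean = 21 / 7 = 3.0

3.0


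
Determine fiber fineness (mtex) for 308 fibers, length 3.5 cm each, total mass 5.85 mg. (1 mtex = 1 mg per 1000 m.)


Formula: fineness (mtex) = mass (mg) / total length (km) = (mass_mg / total_length_m) * 1000
Step 1: Convert fiber length: 3.5 cm = 0.035 m
Step 2: Total fiber length = 308 * 0.035 = 10.78 m
Step 3: Linear density = 5.85 mg / 10.78 m = 0.5427 mg/m
Step 4: fineness = 0.5427 * 1000 = 542.7 mtex

542.7 mtex


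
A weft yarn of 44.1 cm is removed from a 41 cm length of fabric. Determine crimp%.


Formula: Crimp% = ((L_yarn - L_fabric) / L_fabric) * 100
Step 1: Extension = 44.1 - 41 = 3.1 cm
Step 2: Crimp% = (3.1 / 41) * 100
Step 3: Crimp% = 0.07561 * 100 = 7.561% ≈ 7.6%

7.6%


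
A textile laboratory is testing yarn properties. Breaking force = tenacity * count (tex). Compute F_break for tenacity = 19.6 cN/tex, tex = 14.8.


Formula: Breaking force = Tenacity * Linear density
F = 19.6 cN/tex * 14.8 tex
F = 290.08 cN

290.08 cN


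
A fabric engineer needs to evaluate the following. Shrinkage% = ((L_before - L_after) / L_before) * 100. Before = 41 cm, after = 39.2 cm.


Formula: Shrinkage% = ((L_before - L_after) / L_before) * 100
Step 1: Shrinkage = 41 - 39.2 = 1.8 cm
Step 2: Shrinkage% = (1.8 / 41) * 100
Step 3: Shrinkage% = 0.043902 * 100 = 4.3902% ≈ 4.4%

4.4%


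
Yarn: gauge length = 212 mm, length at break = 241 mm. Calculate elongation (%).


Formula: Elongation (%) = ((L_break - L0) / L0) * 100
Step 1: Extension = 241 - 212 = 29 mm
Step 2: Elongation = (29 / 212) * 100
Step 3: Elongation = 0.136792 * 100 = 13.6792% ≈ 13.7%

13.7%


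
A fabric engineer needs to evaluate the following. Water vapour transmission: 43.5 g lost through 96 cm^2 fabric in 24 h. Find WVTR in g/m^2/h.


Formula: WVTR = mass_loss / (area * time)
Step 1: Convert area: 96 cm^2 = 0.0096 m^2
Step 2: WVTR = 43.5 g / (0.0096 m^2 * 24 h)
Step 3: WVTR = 43.5 / 0.2304 = 188.8 g/m^2/h

188.8 g/m^2/h


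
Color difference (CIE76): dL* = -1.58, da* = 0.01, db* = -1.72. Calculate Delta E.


Formula: Delta E = sqrt(dL*^2 + da*^2 + db*^2)
Step 1: dL*^2 = (-1.58)^2 = 2.4964
Step 2: da*^2 = 0.01^2 = 0.0001
Step 3: db*^2 = (-1.72)^2 = 2.9584
Step 4: Sum = 2.4964 + 0.0001 + 2.9584 = 5.4549
Step 5: Delta E = sqrt(5.4549) = 2.34

2.34 Delta E


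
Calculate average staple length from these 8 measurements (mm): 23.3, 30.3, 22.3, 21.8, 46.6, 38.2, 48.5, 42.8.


Formula: Mean = sum of lengths / count
Sum = 23.3 + 30.3 + 22.3 + 21.8 + 46.6 + 38.2 + 48.5 + 42.8
Sum = 273.8 mm
Mean = 273.8 / 8 = 34.23 mm

34.23 mm


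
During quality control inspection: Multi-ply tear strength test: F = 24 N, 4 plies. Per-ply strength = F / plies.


Formula: Per-ply strength = Total force / Number of plies
Per-ply = 24 N / 4
Per-ply = 6 N

6 N


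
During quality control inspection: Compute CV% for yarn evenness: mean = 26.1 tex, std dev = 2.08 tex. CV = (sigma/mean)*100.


Formula: CV% = (standard deviation / mean) * 100
Step 1: Ratio = 2.08 / 26.1 = 0.079693
Step 2: CV% = 0.079693 * 100 = 7.9693% ≈ 8.0%

8.0%


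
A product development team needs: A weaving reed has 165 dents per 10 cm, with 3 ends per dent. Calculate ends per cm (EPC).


Formula: EPC = (dents per 10 cm * ends per dent) / 10
Step 1: Total ends per 10 cm = 165 * 3 = 495
Step 2: EPC = 495 / 10 = 49.5 ends/cm

49.5 ends/cm


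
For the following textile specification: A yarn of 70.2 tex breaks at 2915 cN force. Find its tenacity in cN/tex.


Formula: Tenacity = Breaking force / Linear density
Tenacity = 2915 cN / 70.2 tex
Tenacity = 41.52 cN/tex

41.52 cN/tex


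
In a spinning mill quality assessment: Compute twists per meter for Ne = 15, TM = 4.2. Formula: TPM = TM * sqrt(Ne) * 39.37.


Formula: TPM = TM * sqrt(Ne) * 39.37
Step 1: sqrt(Ne) = sqrt(15) = 3.873
Step 2: TM * sqrt(Ne) = 4.2 * 3.873 = 16.2666
Step 3: TPM = 16.2666 * 39.37 = 640 twists/m

640 twists/m


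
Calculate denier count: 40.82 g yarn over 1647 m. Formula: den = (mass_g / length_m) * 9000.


Formula: den = (mass_g / length_m) * 9000
Substituting: den = (40.82 / 1647) * 9000
Intermediate: 40.82 / 1647 = 0.02478446 g/m
den = 0.02478446 * 9000 = 223.1 denier

223.1 denier


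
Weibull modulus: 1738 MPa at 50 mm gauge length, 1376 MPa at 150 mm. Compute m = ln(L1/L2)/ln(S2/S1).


Formula: m = ln(L1/L2) / ln(S2/S1)
Step 1: ln(L1/L2) = ln(50/150) = -1.09861
Step 2: S2/S1 = 1376/1738 = 0.79171
Step 3: ln(S2/S1) = ln(0.79171) = -0.23356
Step 4: m = -1.09861 / -0.23356 = 4.70

4.70 (Weibull m)


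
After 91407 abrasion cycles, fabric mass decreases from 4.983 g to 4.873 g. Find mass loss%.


Formula: Mass loss% = ((m_before - m_after) / m_before) * 100
Step 1: Mass loss = 4.983 - 4.873 = 0.11 g
Step 2: Ratio = 0.11 / 4.983 = 0.0220751
Step 3: Mass loss% = 0.0220751 * 100 = 2.20751% ≈ 2.21%

2.21%


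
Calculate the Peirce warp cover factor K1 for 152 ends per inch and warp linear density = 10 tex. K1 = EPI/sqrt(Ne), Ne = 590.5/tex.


Formula: K1 = EPI / sqrt(Ne), with Ne = 590.5 / tex_warp
Step 1: Ne = 590.5 / 10 = 59.05
Step 2: sqrt(Ne) = sqrt(59.05) = 7.6844
Step 3: K1 = 152 / 7.6844 = 19.8

19.8


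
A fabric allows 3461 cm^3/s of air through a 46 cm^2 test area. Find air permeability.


Formula: Air Permeability = Airflow / Test Area
AP = 3461 cm^3/s / 46 cm^2
AP = 75.2 cm^3/s/cm^2

75.2 cm^3/s/cm^2


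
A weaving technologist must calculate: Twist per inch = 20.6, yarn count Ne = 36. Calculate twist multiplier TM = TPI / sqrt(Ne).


Formula: TM = TPI / sqrt(Ne)
Step 1: sqrt(Ne) = sqrt(36) = 6
Step 2: TM = 20.6 / 6 = 3.43

3.43 TM


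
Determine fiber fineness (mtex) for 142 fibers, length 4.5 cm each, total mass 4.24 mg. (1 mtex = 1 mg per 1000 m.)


Formula: fineness (mtex) = mass (mg) / total length (km) = (mass_mg / total_length_m) * 1000
Step 1: Convert fiber length: 4.5 cm = 0.045 m
Step 2: Total fiber length = 142 * 0.045 = 6.39 m
Step 3: Linear density = 4.24 mg / 6.39 m = 0.6635 mg/m
Step 4: fineness = 0.6635 * 1000 = 663.5 mtex

663.5 mtex


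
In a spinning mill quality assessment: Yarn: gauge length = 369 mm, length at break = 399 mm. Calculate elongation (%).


Formula: Elongation (%) = ((L_break - L0) / L0) * 100
Step 1: Extension = 399 - 369 = 30 mm
Step 2: Elongation = (30 / 369) * 100
Step 3: Elongation = 0.081301 * 100 = 8.1301% ≈ 8.1%

8.1%


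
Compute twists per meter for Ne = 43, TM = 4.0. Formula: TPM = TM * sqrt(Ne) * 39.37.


Formula: TPM = TM * sqrt(Ne) * 39.37
Step 1: sqrt(Ne) = sqrt(43) = 6.5574
Step 2: TM * sqrt(Ne) = 4.0 * 6.5574 = 26.2296
Step 3: TPM = 26.2296 * 39.37 = 1033 twists/m

1033 twists/m


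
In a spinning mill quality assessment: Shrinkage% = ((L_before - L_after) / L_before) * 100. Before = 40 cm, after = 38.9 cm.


Formula: Shrinkage% = ((L_before - L_after) / L_before) * 100
Step 1: Shrinkage = 40 - 38.9 = 1.1 cm
Step 2: Shrinkage% = (1.1 / 40) * 100
Step 3: Shrinkage% = 0.0275 * 100 = 2.75% ≈ 2.8%

2.8%


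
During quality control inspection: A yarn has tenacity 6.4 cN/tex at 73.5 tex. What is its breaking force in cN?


Formula: Breaking force = Tenacity * Linear density
F = 6.4 cN/tex * 73.5 tex
F = 470.40 cN

470.40 cN


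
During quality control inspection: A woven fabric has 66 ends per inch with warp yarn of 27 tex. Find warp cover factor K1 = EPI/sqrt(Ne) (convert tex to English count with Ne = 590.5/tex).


Formula: K1 = EPI / sqrt(Ne), with Ne = 590.5 / tex_warp
Step 1: Ne = 590.5 / 27 = 21.87
Step 2: sqrt(Ne) = sqrt(21.87) = 4.6765
Step 3: K1 = 66 / 4.6765 = 14.1

14.1


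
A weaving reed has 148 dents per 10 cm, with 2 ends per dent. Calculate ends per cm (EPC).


Formula: EPC = (dents per 10 cm * ends per dent) / 10
Step 1: Total ends per 10 cm = 148 * 2 = 296
Step 2: EPC = 296 / 10 = 29.6 ends/cm

29.6 ends/cm


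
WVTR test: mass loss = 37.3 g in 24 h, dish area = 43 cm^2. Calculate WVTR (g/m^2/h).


Formula: WVTR = mass_loss / (area * time)
Step 1: Convert area: 43 cm^2 = 0.0043 m^2
Step 2: WVTR = 37.3 g / (0.0043 m^2 * 24 h)
Step 3: WVTR = 37.3 / 0.1032 = 361.4 g/m^2/h

361.4 g/m^2/h


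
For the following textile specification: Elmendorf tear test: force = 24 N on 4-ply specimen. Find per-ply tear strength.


Formula: Per-ply strength = Total force / Number of plies
Per-ply = 24 N / 4
Per-ply = 6 N

6 N


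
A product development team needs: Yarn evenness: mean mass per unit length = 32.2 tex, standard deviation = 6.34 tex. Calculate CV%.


Formula: CV% = (standard deviation / mean) * 100
Step 1: Ratio = 6.34 / 32.2 = 0.196894
Step 2: CV% = 0.196894 * 100 = 19.6894% ≈ 19.7%

19.7%


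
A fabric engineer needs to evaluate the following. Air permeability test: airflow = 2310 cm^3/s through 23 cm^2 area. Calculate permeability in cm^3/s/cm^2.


Formula: Air Permeability = Airflow / Test Area
AP = 2310 cm^3/s / 23 cm^2
AP = 100.4 cm^3/s/cm^2

100.4 cm^3/s/cm^2


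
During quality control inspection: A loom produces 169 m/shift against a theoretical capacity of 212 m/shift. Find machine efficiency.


Formula: Efficiency% = (Actual output / Theoretical output) * 100
Efficiency% = (169 / 212) * 100
Efficiency% = 0.79717 * 100 = 79.717% ≈ 79.7%

79.7%


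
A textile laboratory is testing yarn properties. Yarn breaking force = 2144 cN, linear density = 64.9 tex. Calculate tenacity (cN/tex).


Formula: Tenacity = Breaking force / Linear density
Tenacity = 2144 cN / 64.9 tex
Tenacity = 33.04 cN/tex

33.04 cN/tex


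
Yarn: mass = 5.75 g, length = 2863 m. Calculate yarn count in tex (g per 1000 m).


Formula: Tex = (mass_g / length_m) * 1000
Substituting: Tex = (5.75 / 2863) * 1000
Intermediate: 5.75 / 2863 = 0.00200838 g/m
Tex = 0.00200838 * 1000 = 2.01 tex

2.01 tex


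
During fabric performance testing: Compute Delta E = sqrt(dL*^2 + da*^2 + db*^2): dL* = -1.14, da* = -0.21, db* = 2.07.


Formula: Delta E = sqrt(dL*^2 + da*^2 + db*^2)
Step 1: dL*^2 = (-1.14)^2 = 1.2996
Step 2: da*^2 = (-0.21)^2 = 0.0441
Step 3: db*^2 = 2.07^2 = 4.2849
Step 4: Sum = 1.2996 + 0.0441 + 4.2849 = 5.6286
Step 5: Delta E = sqrt(5.6286) = 2.37

2.37 Delta E


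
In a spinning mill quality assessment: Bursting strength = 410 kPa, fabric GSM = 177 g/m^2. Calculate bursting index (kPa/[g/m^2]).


Formula: Bursting Index = Bursting Strength / Fabric GSM
BI = 410 kPa / 177 g/m^2
BI = 2.316 kPa/(g/m^2)

2.316 kPa/(g/m^2)


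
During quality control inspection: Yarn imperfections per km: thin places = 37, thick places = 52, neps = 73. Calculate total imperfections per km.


Formula: Total = thin places + thick places + neps
Total = 37 + 52 + 73
Total = 162 imperfections/km

162 imperfections/km


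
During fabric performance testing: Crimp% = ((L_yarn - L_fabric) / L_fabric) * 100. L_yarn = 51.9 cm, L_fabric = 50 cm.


Formula: Crimp% = ((L_yarn - L_fabric) / L_fabric) * 100
Step 1: Extension = 51.9 - 50 = 1.9 cm
Step 2: Crimp% = (1.9 / 50) * 100
Step 3: Crimp% = 0.038 * 100 = 3.8%

3.8%


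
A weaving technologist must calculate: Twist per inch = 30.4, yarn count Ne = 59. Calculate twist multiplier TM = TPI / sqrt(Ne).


Formula: TM = TPI / sqrt(Ne)
Step 1: sqrt(Ne) = sqrt(59) = 7.6811
Step 2: TM = 30.4 / 7.6811 = 3.96

3.96 TM


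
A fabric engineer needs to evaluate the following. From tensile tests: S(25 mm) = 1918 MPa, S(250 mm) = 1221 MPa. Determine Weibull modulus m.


Formula: m = ln(L1/L2) / ln(S2/S1)
Step 1: ln(L1/L2) = ln(25/250) = -2.30259
Step 2: S2/S1 = 1221/1918 = 0.6366
Step 3: ln(S2/S1) = ln(0.6366) = -0.45161
Step 4: m = -2.30259 / -0.45161 = 5.10

5.10 (Weibull m)


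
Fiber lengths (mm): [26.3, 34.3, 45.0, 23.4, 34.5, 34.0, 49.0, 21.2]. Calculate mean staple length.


Formula: Mean = sum of lengths / count
Sum = 26.3 + 34.3 + 45.0 + 23.4 + 34.5 + 34.0 + 49.0 + 21.2
Sum = 267.7 mm
Mean = 267.7 / 8 = 33.46 mm

33.46 mm


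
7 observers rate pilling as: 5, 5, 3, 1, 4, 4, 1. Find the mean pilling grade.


Formula: Mean = sum / count
Sum = 5 + 5 + 3 + 1 + 4 + 4 + 1 = 23
Mean = 23 / 7 = 3.3

3.3


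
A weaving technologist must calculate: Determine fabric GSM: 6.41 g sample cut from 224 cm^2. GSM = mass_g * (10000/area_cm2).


Formula: GSM = mass_g / area_m2
Step 1: Convert area: 224 cm^2 = 224 / 10000 = 0.0224 m^2
Step 2: GSM = 6.41 g / 0.0224 m^2 = 286.2 g/m^2

286.2 g/m^2


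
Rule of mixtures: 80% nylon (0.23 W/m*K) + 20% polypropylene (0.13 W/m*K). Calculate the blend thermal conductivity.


Formula: Blend property = (fraction_A * property_A) + (fraction_B * property_B)
Step 1: Contribution A = 80/100 * 0.23 W/m*K = 0.184 W/m*K
Step 2: Contribution B = 20/100 * 0.13 W/m*K = 0.026 W/m*K
Step 3: Blend thermal conductivity = 0.184 + 0.026 = 0.21 W/m*K

0.21 W/m*K


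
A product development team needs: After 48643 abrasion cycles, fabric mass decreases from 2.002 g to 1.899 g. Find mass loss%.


Formula: Mass loss% = ((m_before - m_after) / m_before) * 100
Step 1: Mass loss = 2.002 - 1.899 = 0.103 g
Step 2: Ratio = 0.103 / 2.002 = 0.0514486
Step 3: Mass loss% = 0.0514486 * 100 = 5.14486% ≈ 5.14%

5.14%


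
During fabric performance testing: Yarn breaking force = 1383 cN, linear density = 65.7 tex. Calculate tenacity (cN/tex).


Formula: Tenacity = Breaking force / Linear density
Tenacity = 1383 cN / 65.7 tex
Tenacity = 21.05 cN/tex

21.05 cN/tex


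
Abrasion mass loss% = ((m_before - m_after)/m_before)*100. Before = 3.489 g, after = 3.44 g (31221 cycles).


Formula: Mass loss% = ((m_before - m_after) / m_before) * 100
Step 1: Mass loss = 3.489 - 3.44 = 0.049 g
Step 2: Ratio = 0.049 / 3.489 = 0.0140441
Step 3: Mass loss% = 0.0140441 * 100 = 1.40441% ≈ 1.40%

1.40%


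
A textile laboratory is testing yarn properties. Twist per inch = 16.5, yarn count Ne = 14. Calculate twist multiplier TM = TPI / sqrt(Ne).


Formula: TM = TPI / sqrt(Ne)
Step 1: sqrt(Ne) = sqrt(14) = 3.7417
Step 2: TM = 16.5 / 3.7417 = 4.41

4.41 TM


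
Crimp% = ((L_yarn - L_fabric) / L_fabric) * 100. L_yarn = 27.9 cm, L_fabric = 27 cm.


Formula: Crimp% = ((L_yarn - L_fabric) / L_fabric) * 100
Step 1: Extension = 27.9 - 27 = 0.9 cm
Step 2: Crimp% = (0.9 / 27) * 100
Step 3: Crimp% = 0.033333 * 100 = 3.3333% ≈ 3.3%

3.3%


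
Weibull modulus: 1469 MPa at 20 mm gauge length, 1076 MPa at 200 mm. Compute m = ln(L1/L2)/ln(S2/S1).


Formula: m = ln(L1/L2) / ln(S2/S1)
Step 1: ln(L1/L2) = ln(20/200) = -2.30259
Step 2: S2/S1 = 1076/1469 = 0.73247
Step 3: ln(S2/S1) = ln(0.73247) = -0.31133
Step 4: m = -2.30259 / -0.31133 = 7.40

7.40 (Weibull m)


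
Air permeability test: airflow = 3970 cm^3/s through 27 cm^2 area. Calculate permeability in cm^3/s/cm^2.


Formula: Air Permeability = Airflow / Test Area
AP = 3970 cm^3/s / 27 cm^2
AP = 147.0 cm^3/s/cm^2

147.0 cm^3/s/cm^2


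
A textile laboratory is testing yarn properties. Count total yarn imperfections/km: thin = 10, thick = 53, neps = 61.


Formula: Total = thin places + thick places + neps
Total = 10 + 53 + 61
Total = 124 imperfections/km

124 imperfections/km


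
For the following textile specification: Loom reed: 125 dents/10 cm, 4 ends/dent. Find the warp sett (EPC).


Formula: EPC = (dents per 10 cm * ends per dent) / 10
Step 1: Total ends per 10 cm = 125 * 4 = 500
Step 2: EPC = 500 / 10 = 50.0 ends/cm

50.0 ends/cm


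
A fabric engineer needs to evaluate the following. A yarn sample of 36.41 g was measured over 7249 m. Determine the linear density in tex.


Formula: Tex = (mass_g / length_m) * 1000
Substituting: Tex = (36.41 / 7249) * 1000
Intermediate: 36.41 / 7249 = 0.00502276 g/m
Tex = 0.00502276 * 1000 = 5.02 tex

5.02 tex


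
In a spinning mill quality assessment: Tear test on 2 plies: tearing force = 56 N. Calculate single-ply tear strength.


Formula: Per-ply strength = Total force / Number of plies
Per-ply = 56 N / 2
Per-ply = 28 N

28 N


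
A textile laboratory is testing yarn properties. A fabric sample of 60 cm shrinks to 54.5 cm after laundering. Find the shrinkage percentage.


Formula: Shrinkage% = ((L_before - L_after) / L_before) * 100
Step 1: Shrinkage = 60 - 54.5 = 5.5 cm
Step 2: Shrinkage% = (5.5 / 60) * 100
Step 3: Shrinkage% = 0.091667 * 100 = 9.1667% ≈ 9.2%

9.2%


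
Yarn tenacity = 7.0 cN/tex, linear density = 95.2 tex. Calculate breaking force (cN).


Formula: Breaking force = Tenacity * Linear density
F = 7.0 cN/tex * 95.2 tex
F = 666.40 cN

666.40 cN


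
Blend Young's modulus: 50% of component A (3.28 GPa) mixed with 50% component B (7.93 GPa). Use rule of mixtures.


Formula: Blend property = (fraction_A * property_A) + (fraction_B * property_B)
Step 1: Contribution A = 50/100 * 3.28 GPa = 1.64 GPa
Step 2: Contribution B = 50/100 * 7.93 GPa = 3.965 GPa
Step 3: Blend Young's modulus = 1.64 + 3.965 = 5.605 GPa

5.605 GPa
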